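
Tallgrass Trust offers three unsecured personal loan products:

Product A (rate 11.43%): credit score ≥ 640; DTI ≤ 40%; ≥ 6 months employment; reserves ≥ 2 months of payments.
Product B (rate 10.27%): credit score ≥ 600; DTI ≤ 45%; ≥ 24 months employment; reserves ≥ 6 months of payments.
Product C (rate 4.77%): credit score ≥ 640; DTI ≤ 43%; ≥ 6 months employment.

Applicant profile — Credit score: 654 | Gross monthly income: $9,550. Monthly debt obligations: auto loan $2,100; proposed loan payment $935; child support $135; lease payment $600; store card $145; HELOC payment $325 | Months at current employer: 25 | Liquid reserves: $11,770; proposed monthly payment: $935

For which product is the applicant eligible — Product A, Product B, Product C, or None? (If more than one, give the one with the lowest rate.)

Total debts = (2,100 + 935 + 135 + 600 + 145 + 325) = 4,240; DTI = 4,240/9,550 = 44.4%.
Reserves = 11,770/935 = 12.6 months.
Product A: score 654 ≥ 640; DTI 44.4% > 40%; employment 25 ≥ 6 mo; reserves 12.6 ≥ 2 mo → does not qualify.
Product B: score 654 ≥ 600; DTI 44.4% ≤ 45%; employment 25 ≥ 24 mo; reserves 12.6 ≥ 6 mo → qualifies.
Product C: score 654 ≥ 640; DTI 44.4% > 43%; employment 25 ≥ 6 mo → does not qualify.

Product B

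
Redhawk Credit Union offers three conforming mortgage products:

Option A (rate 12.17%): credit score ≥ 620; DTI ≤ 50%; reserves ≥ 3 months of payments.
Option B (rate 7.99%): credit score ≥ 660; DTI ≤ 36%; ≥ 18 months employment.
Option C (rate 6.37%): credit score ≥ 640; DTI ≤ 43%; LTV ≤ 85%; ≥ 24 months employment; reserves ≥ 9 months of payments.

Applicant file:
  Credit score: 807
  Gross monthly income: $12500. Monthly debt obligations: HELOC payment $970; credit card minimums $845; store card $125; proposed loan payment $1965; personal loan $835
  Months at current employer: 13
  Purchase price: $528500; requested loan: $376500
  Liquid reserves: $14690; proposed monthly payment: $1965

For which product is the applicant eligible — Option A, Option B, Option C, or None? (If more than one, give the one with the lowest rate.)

Option A

Total debts = (970 + 845 + 125 + 1,965 + 835) = 4,740; DTI = 4,740/12,500 = 37.9%.
LTV = 376,500/528,500 = 71.2%.
Reserves = 14,690/1,965 = 7.5 months.
Option A: score 807 ≥ 620; DTI 37.9% ≤ 50%; reserves 7.5 ≥ 3 mo → qualifies.
Option B: score 807 ≥ 660; DTI 37.9% > 36%; employment 13 < 18 mo → does not qualify.
Option C: score 807 ≥ 640; DTI 37.9% ≤ 43%; LTV 71.2% ≤ 85%; employment 13 < 24 mo; reserves 7.5 < 9 mo → does not qualify.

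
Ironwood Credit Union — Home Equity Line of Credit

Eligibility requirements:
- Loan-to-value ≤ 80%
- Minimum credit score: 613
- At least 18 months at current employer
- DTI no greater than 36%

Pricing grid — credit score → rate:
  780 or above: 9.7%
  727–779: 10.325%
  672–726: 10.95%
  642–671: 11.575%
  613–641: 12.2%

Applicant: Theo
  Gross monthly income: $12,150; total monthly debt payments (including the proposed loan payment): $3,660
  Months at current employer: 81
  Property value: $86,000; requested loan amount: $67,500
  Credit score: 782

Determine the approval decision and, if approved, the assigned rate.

Credit score 782 ≥ 613 (meets minimum)
LTV: 67,500 ÷ 86,000 = 78.5%, within 80% cap
Debt-to-income = 3,660/12,150 = 30.1% — meets 36% limit
Employment 81 ≥ 18 months
All requirements met. Score 782 falls in the 780 or above tier → 9.7%.

Approved at 9.7%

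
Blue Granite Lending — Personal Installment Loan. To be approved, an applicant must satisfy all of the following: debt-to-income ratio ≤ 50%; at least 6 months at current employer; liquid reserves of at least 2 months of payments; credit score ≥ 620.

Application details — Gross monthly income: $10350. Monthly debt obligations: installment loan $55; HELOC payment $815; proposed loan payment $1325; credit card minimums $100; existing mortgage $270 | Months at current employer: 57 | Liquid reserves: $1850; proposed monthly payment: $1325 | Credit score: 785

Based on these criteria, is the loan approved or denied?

Total monthly debts = (55 + 815 + 1,325 + 100 + 270) = 2,565. DTI = 2,565/10,350 = 24.8% ≤ 50%
Employment 57 ≥ 6 months
Reserves: 1,850 ÷ 1,325 = 1.4 months (below 2-month minimum)
Credit score 785 ≥ 620 (meets)
Fails on reserves.

Denied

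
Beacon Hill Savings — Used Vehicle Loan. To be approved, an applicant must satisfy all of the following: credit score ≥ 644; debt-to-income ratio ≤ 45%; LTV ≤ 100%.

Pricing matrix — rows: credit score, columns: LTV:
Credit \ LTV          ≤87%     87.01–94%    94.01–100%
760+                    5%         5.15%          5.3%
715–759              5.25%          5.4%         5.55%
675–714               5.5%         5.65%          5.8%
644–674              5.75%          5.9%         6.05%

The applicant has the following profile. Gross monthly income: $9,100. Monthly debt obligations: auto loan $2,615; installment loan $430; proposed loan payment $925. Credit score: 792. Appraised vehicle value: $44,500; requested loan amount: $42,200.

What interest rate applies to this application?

5.3%

Credit score 792 ≥ 644; Total monthly debts = (2,615 + 430 + 925) = 3,970. DTI: 3,970 ÷ 9,100 = 43.6%, within the 45% cap
LTV = 42,200/44,500 = 94.8% ≤ 100%
Row: 792 falls in 760+. Column: 94.8% falls in 94.01–100%. Rate = 5.3%.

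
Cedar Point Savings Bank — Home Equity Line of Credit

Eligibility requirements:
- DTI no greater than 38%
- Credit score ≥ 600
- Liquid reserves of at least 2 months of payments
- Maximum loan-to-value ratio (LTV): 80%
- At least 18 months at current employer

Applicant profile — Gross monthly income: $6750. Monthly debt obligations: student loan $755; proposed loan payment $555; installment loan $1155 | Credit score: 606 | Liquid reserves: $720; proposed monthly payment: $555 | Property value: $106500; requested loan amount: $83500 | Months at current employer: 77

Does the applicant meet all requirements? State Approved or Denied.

Total monthly debts = (755 + 555 + 1,155) = 2,465. Debt-to-income = 2,465/6,750 = 36.5% — meets 38% limit
Credit score 606 ≥ 600 (meets)
Reserves: 720 ÷ 555 = 1.3 months (below 2-month minimum)
Loan-to-value = 83,500/106,500 = 78.4% — pass (80% max)
Employment 77 ≥ 18 months
Fails on reserves.

Denied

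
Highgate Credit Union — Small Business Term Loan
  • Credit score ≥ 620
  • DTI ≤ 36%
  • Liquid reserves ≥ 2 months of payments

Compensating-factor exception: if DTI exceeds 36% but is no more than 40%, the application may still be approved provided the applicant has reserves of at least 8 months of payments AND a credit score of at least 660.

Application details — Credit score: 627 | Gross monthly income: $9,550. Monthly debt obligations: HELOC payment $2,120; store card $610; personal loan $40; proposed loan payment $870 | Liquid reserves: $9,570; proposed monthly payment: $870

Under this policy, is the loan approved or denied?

Credit score 627 ≥ 620 (meets base)
Total debts = (2,120 + 610 + 40 + 870) = 3,640. DTI: 3,640 ÷ 9,550 = 38.1%, over the 36% base limit.
Reserves = 9,570/870 = 11.0 months ≥ 2
DTI 38.1% is within the 36%–40% exception band; checking compensating factors.
Override check — reserves: 11.0 mo (ok); score: 627 (below 660).
Compensating-factor requirement not fully met.

Denied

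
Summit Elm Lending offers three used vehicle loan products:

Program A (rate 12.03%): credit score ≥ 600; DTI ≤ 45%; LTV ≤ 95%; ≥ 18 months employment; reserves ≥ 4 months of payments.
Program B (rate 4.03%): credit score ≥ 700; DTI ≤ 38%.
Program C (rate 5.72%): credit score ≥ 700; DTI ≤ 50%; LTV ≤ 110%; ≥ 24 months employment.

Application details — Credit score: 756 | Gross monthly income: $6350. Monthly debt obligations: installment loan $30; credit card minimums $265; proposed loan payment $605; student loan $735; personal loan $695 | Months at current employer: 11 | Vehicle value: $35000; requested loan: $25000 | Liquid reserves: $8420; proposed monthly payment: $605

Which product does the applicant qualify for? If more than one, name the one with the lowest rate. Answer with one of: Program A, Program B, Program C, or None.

Program B

Total debts = (30 + 265 + 605 + 735 + 695) = 2,330; DTI = 2,330/6,350 = 36.7%.
LTV = 25,000/35,000 = 71.4%.
Reserves = 8,420/605 = 13.9 months.
Program A: score 756 ≥ 600; DTI 36.7% ≤ 45%; LTV 71.4% ≤ 95%; employment 11 < 18 mo; reserves 13.9 ≥ 4 mo → does not qualify.
Program B: score 756 ≥ 700; DTI 36.7% ≤ 38% → qualifies.
Program C: score 756 ≥ 700; DTI 36.7% ≤ 50%; LTV 71.4% ≤ 110%; employment 11 < 24 mo → does not qualify.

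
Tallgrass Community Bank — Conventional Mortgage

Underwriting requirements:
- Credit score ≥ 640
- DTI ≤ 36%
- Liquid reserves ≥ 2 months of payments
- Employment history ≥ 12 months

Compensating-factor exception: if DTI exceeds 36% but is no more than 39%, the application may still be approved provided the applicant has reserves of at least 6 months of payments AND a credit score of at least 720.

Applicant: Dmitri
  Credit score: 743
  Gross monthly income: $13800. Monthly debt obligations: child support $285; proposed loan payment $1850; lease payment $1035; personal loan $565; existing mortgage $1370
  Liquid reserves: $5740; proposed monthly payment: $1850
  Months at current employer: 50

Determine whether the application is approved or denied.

Credit score 743 ≥ 640 (meets base)
Total debts = (285 + 1,850 + 1,035 + 565 + 1,370) = 5,105. DTI: 5,105 ÷ 13,800 = 37%, over the 36% base limit.
Reserves: 5,740 ÷ 1,850 = 3.1 months (meets 2-month minimum)
Employment 50 ≥ 12 months
DTI 37% is within the 36%–39% exception band; checking compensating factors.
Reserves 3.1 < 6 months; credit score 743 ≥ 720.
Override conditions not both satisfied; exception does not apply.

Denied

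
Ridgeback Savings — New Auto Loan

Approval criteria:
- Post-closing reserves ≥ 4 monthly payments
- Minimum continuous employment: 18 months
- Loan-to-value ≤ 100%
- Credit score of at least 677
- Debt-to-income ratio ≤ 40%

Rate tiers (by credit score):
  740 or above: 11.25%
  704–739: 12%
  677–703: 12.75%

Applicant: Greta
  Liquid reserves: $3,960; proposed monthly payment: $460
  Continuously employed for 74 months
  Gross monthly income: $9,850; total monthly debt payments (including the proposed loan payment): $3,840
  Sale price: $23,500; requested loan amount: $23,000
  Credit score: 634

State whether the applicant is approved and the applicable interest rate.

Credit score 634 < 677 (below minimum)
Debt-to-income = 3,840/9,850 = 39% — meets 40% limit
Liquid reserves cover 3,960/460 = 8.6 months — ≥ 4 required
Employment 74 ≥ 18 months
LTV: 23,000 ÷ 23,500 = 97.9%, within 100% cap
Not all requirements met → denied.

Denied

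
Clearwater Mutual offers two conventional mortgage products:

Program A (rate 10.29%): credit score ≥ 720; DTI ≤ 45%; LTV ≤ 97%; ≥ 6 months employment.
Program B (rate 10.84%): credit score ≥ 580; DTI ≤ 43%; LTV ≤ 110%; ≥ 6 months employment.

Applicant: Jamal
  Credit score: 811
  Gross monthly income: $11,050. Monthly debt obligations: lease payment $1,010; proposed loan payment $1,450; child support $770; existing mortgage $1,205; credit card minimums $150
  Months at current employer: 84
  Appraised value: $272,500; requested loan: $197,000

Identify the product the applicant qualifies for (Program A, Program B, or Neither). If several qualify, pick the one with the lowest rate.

Total debts = (1,010 + 1,450 + 770 + 1,205 + 150) = 4,585; DTI = 4,585/11,050 = 41.5%.
LTV = 197,000/272,500 = 72.3%.
Program A: score 811 ≥ 720; DTI 41.5% ≤ 45%; LTV 72.3% ≤ 97%; employment 84 ≥ 6 mo → qualifies.
Program B: score 811 ≥ 580; DTI 41.5% ≤ 43%; LTV 72.3% ≤ 110%; employment 84 ≥ 6 mo → qualifies.
Qualifying: Program A, Program B. Lowest rate is 10.29% → Program A.

Program A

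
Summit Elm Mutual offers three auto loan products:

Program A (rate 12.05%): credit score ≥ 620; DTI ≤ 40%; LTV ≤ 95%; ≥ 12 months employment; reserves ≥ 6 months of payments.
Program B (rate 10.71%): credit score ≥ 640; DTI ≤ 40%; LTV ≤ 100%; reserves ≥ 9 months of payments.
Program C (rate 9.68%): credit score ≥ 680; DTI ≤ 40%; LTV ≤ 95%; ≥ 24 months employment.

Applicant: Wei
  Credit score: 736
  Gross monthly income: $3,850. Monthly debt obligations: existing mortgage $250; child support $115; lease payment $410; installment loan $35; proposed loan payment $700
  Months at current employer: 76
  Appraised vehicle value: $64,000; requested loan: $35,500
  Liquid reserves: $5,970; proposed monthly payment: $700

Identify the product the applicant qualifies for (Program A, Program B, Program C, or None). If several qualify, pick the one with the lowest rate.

Total debts = (250 + 115 + 410 + 35 + 700) = 1,510; DTI = 1,510/3,850 = 39.2%.
LTV = 35,500/64,000 = 55.5%.
Reserves = 5,970/700 = 8.5 months.
Program A: score 736 ≥ 620; DTI 39.2% ≤ 40%; LTV 55.5% ≤ 95%; employment 76 ≥ 12 mo; reserves 8.5 ≥ 6 mo → qualifies.
Program B: score 736 ≥ 640; DTI 39.2% ≤ 40%; LTV 55.5% ≤ 100%; reserves 8.5 < 9 mo → does not qualify.
Program C: score 736 ≥ 680; DTI 39.2% ≤ 40%; LTV 55.5% ≤ 95%; employment 76 ≥ 24 mo → qualifies.
Qualifying: Program A, Program C. Lowest rate is 9.68% → Program C.

Program C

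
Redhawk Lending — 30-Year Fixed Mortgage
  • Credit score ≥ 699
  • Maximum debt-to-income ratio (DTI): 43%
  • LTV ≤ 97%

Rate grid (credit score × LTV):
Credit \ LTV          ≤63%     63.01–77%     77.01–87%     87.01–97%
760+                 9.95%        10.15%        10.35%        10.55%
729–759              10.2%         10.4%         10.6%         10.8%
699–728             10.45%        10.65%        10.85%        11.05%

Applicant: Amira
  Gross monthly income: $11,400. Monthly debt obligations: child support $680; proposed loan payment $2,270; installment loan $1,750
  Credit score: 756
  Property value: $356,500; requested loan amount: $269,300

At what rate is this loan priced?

10.4%

Credit score 756 ≥ 699; Total monthly debts = (680 + 2,270 + 1,750) = 4,700. DTI: 4,700 ÷ 11,400 = 41.2%, within the 43% cap
Loan-to-value = 269,300/356,500 = 75.5% — pass (97% max)
Row: 756 falls in 729–759. Column: 75.5% falls in 63.01–77%. Rate = 10.4%.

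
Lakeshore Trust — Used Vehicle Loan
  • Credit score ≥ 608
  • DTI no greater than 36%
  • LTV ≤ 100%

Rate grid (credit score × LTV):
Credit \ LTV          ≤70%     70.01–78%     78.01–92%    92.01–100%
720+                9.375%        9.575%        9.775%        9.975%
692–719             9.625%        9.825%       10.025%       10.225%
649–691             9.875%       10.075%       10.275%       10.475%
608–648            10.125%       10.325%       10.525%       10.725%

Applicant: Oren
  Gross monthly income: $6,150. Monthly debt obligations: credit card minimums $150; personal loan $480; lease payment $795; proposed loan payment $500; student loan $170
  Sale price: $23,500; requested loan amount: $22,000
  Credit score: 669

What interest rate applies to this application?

Credit score 669 ≥ 608; Total monthly debts = (150 + 480 + 795 + 500 + 170) = 2,095. Debt-to-income = 2,095/6,150 = 34.1% — meets 36% limit
LTV = 22,000/23,500 = 93.6% ≤ 100%
Credit 669 → row 649–691; LTV 93.6% → column 92.01–100%. Grid cell → 10.475%.

10.475%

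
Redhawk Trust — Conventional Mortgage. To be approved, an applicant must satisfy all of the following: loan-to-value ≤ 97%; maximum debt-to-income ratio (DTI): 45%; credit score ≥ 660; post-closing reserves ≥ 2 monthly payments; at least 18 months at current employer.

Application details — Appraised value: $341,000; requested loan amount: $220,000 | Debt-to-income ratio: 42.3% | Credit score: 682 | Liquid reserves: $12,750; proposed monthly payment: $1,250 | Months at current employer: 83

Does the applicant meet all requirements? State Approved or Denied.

LTV: 220,000 ÷ 341,000 = 64.5%, within 97% cap
DTI 42.3% ≤ 45%
Credit score 682 ≥ 660 (meets)
Reserves = 12,750/1,250 = 10.2 months ≥ 2
Employment 83 ≥ 18 months
All criteria satisfied.

Approved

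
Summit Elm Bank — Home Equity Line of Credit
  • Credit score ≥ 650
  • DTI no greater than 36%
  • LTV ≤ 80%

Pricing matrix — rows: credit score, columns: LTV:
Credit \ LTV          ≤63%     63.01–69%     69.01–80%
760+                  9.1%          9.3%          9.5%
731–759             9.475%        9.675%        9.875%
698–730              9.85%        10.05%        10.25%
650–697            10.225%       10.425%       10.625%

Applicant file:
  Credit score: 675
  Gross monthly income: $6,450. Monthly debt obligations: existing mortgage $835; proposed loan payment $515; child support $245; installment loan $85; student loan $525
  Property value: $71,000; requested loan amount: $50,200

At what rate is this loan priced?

10.625%

Credit score 675 ≥ 650; Total monthly debts = (835 + 515 + 245 + 85 + 525) = 2,205. Debt-to-income = 2,205/6,450 = 34.2% — meets 36% limit
LTV = 50,200/71,000 = 70.7% ≤ 80%
Row: 675 falls in 650–697. Column: 70.7% falls in 69.01–80%. Rate = 10.625%.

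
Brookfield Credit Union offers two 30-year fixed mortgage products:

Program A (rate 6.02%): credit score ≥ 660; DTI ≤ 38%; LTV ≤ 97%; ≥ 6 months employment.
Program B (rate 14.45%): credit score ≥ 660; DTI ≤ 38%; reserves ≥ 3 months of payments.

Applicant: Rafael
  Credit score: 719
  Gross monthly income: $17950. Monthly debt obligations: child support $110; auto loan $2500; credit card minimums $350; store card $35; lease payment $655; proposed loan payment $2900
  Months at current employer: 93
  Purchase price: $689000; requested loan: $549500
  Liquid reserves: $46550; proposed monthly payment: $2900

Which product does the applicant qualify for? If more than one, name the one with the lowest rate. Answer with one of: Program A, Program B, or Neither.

Program A

Total debts = (110 + 2,500 + 350 + 35 + 655 + 2,900) = 6,550; DTI = 6,550/17,950 = 36.5%.
LTV = 549,500/689,000 = 79.8%.
Reserves = 46,550/2,900 = 16.1 months.
Program A: score 719 ≥ 660; DTI 36.5% ≤ 38%; LTV 79.8% ≤ 97%; employment 93 ≥ 6 mo → qualifies.
Program B: score 719 ≥ 660; DTI 36.5% ≤ 38%; reserves 16.1 ≥ 3 mo → qualifies.
Qualifying: Program A, Program B. Lowest rate is 6.02% → Program A.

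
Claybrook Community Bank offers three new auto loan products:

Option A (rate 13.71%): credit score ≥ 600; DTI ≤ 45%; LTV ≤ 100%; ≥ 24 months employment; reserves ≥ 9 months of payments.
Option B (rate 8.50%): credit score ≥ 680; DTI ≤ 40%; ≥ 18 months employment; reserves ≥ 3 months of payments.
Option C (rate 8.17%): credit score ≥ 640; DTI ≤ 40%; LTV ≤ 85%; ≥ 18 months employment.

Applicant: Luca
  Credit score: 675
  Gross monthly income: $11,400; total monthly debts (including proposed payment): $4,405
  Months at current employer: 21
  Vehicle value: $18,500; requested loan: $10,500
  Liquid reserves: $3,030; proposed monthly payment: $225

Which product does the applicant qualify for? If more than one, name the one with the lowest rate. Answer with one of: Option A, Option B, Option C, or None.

Option C

DTI = 4,405/11,400 = 38.6%.
LTV = 10,500/18,500 = 56.8%.
Reserves = 3,030/225 = 13.5 months.
Option A: score 675 ≥ 600; DTI 38.6% ≤ 45%; LTV 56.8% ≤ 100%; employment 21 < 24 mo; reserves 13.5 ≥ 9 mo → does not qualify.
Option B: score 675 < 680; DTI 38.6% ≤ 40%; employment 21 ≥ 18 mo; reserves 13.5 ≥ 3 mo → does not qualify.
Option C: score 675 ≥ 640; DTI 38.6% ≤ 40%; LTV 56.8% ≤ 85%; employment 21 ≥ 18 mo → qualifies.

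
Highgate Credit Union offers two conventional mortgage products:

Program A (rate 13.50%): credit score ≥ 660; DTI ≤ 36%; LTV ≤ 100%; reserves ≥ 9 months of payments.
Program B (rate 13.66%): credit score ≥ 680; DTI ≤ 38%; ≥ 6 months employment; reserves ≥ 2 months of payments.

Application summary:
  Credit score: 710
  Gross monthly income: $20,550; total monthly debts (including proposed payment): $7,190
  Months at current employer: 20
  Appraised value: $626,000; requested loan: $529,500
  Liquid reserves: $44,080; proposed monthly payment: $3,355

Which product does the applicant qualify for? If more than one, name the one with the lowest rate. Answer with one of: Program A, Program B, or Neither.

Program A

DTI = 7,190/20,550 = 35%.
LTV = 529,500/626,000 = 84.6%.
Reserves = 44,080/3,355 = 13.1 months.
Program A: score 710 ≥ 660; DTI 35% ≤ 36%; LTV 84.6% ≤ 100%; reserves 13.1 ≥ 9 mo → qualifies.
Program B: score 710 ≥ 680; DTI 35% ≤ 38%; employment 20 ≥ 6 mo; reserves 13.1 ≥ 2 mo → qualifies.
Qualifying: Program A, Program B. Lowest rate is 13.50% → Program A.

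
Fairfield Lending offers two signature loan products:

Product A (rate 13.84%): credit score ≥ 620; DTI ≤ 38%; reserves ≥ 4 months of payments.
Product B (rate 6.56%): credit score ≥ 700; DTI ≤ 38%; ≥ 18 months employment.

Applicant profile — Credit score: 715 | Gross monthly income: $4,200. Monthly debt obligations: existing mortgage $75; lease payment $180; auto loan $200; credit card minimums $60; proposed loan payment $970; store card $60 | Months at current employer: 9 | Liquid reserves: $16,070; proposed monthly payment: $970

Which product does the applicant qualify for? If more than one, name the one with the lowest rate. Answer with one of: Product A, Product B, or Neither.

Total debts = (75 + 180 + 200 + 60 + 970 + 60) = 1,545; DTI = 1,545/4,200 = 36.8%.
Reserves = 16,070/970 = 16.6 months.
Product A: score 715 ≥ 620; DTI 36.8% ≤ 38%; reserves 16.6 ≥ 4 mo → qualifies.
Product B: score 715 ≥ 700; DTI 36.8% ≤ 38%; employment 9 < 18 mo → does not qualify.

Product A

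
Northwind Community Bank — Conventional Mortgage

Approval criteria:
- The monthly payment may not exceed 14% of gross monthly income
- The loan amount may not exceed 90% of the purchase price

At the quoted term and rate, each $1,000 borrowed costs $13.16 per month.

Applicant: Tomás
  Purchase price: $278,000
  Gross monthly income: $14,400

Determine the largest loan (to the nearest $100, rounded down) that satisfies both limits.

$153,100

Payment cap: 14% × $14,400 = $2,016/month.
At $13.16 per $1,000, that supports 2,016/13.16 × 1,000 ≈ $153,191 → $153,100.
LTV cap: 90% × $278,000 = $250,200 → $250,200.
Binding constraint: payment-to-income.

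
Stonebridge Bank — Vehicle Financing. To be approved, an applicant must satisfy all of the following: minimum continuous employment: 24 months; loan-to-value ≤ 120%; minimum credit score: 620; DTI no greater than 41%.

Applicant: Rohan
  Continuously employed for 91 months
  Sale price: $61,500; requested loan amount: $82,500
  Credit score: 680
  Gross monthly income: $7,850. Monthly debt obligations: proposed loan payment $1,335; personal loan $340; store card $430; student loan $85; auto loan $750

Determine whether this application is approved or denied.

Denied

Employment 91 ≥ 24 months
Loan-to-value = 82,500/61,500 = 134.1% — fail (120% max)
Credit score 680 ≥ 620 (meets)
Total monthly debts = (1,335 + 340 + 430 + 85 + 750) = 2,940. DTI: 2,940 ÷ 7,850 = 37.5%, within the 41% cap
Fails on LTV.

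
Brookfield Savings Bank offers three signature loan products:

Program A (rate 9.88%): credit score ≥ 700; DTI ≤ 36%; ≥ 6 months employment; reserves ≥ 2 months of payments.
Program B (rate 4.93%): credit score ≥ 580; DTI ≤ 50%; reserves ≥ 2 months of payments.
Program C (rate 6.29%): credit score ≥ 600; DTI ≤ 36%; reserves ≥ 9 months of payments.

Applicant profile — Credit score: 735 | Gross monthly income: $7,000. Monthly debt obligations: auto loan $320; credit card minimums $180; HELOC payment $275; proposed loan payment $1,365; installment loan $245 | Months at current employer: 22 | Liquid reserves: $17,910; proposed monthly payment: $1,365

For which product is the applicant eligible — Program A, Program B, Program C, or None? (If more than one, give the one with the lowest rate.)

Total debts = (320 + 180 + 275 + 1,365 + 245) = 2,385; DTI = 2,385/7,000 = 34.1%.
Reserves = 17,910/1,365 = 13.1 months.
Program A: score 735 ≥ 700; DTI 34.1% ≤ 36%; employment 22 ≥ 6 mo; reserves 13.1 ≥ 2 mo → qualifies.
Program B: score 735 ≥ 580; DTI 34.1% ≤ 50%; reserves 13.1 ≥ 2 mo → qualifies.
Program C: score 735 ≥ 600; DTI 34.1% ≤ 36%; reserves 13.1 ≥ 9 mo → qualifies.
Qualifying: Program A, Program B, Program C. Lowest rate is 4.93% → Program B.

Program B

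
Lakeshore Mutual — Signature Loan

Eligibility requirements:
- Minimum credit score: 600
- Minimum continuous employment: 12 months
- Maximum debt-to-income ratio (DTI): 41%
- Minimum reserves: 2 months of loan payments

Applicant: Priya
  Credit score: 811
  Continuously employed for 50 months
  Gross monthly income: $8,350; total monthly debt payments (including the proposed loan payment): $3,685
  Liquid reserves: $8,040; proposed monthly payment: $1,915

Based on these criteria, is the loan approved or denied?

Credit score 811 ≥ 600 (meets)
Employment 50 ≥ 12 months
DTI = 3,685/8,350 = 44.1% > 41%
Reserves: 8,040 ÷ 1,915 = 4.2 months (meets 2-month minimum)
Fails on DTI.

Denied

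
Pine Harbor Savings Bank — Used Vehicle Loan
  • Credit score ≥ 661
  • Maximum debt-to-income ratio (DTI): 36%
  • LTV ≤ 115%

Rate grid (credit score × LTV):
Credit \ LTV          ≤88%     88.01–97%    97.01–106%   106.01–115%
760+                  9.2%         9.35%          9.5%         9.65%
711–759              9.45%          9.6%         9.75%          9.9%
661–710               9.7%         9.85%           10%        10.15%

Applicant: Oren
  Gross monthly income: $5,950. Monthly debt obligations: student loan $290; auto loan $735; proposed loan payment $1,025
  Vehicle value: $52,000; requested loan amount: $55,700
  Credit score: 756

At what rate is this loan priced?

Credit score 756 ≥ 661; Total monthly debts = (290 + 735 + 1,025) = 2,050. Debt-to-income = 2,050/5,950 = 34.5% — meets 36% limit
LTV: 55,700 ÷ 52,000 = 107.1%, within 115% cap
Score 756 is in the 711–759 band; LTV 107.1% is in the 106.01–115% band → 9.9%.

9.9%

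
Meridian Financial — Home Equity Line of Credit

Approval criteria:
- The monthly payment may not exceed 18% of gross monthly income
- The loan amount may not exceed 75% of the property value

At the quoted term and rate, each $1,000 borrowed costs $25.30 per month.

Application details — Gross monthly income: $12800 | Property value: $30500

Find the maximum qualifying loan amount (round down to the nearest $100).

Payment cap: 18% × $12,800 = $2,304/month.
At $25.30 per $1,000, that supports 2,304/25.30 × 1,000 ≈ $91,067 → $91,000.
LTV cap: 75% × $30,500 = $22,875 → $22,800.
Binding constraint: loan-to-value.

$22,800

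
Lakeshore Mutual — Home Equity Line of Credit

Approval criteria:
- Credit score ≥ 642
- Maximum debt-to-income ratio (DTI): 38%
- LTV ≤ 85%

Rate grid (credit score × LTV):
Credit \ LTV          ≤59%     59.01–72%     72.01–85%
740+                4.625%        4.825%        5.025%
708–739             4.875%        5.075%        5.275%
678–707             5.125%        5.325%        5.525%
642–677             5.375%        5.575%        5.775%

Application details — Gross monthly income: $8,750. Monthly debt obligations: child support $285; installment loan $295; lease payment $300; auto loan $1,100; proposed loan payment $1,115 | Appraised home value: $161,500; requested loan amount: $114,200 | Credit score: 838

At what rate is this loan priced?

Credit score 838 ≥ 642; Total monthly debts = (285 + 295 + 300 + 1,100 + 1,115) = 3,095. Debt-to-income = 3,095/8,750 = 35.4% — meets 38% limit
Loan-to-value = 114,200/161,500 = 70.7% — pass (85% max)
Row: 838 falls in 740+. Column: 70.7% falls in 59.01–72%. Rate = 4.825%.

4.825%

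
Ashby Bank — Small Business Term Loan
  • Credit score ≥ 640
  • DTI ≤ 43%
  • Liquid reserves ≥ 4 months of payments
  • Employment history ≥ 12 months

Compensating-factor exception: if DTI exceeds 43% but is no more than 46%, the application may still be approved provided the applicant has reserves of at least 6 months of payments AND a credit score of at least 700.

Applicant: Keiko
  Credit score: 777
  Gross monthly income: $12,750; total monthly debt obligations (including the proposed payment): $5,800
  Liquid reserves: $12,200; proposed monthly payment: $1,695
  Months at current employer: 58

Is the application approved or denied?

Approved

Credit score 777 ≥ 640 (meets base)
DTI = 5,800/12,750 = 45.5% > 43% — standard DTI limit exceeded.
Liquid reserves cover 12,200/1,695 = 7.2 months — ≥ 4 required
Employment 58 ≥ 12 months
45.5% falls in the override range (43%–46%), so the compensating-factor test applies.
Reserves 7.2 ≥ 6 months; credit score 777 ≥ 700.
Both compensating conditions met → exception applies.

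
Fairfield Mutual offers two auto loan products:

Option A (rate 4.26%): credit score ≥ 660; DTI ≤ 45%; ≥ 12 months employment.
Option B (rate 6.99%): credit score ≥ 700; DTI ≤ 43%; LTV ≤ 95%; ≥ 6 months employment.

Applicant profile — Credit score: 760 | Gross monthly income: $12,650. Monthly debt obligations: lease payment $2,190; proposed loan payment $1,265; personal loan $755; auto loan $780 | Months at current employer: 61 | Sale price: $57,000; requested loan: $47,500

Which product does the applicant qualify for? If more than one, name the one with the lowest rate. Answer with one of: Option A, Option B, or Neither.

Option A

Total debts = (2,190 + 1,265 + 755 + 780) = 4,990; DTI = 4,990/12,650 = 39.4%.
LTV = 47,500/57,000 = 83.3%.
Option A: score 760 ≥ 660; DTI 39.4% ≤ 45%; employment 61 ≥ 12 mo → qualifies.
Option B: score 760 ≥ 700; DTI 39.4% ≤ 43%; LTV 83.3% ≤ 95%; employment 61 ≥ 6 mo → qualifies.
Qualifying: Option A, Option B. Lowest rate is 4.26% → Option A.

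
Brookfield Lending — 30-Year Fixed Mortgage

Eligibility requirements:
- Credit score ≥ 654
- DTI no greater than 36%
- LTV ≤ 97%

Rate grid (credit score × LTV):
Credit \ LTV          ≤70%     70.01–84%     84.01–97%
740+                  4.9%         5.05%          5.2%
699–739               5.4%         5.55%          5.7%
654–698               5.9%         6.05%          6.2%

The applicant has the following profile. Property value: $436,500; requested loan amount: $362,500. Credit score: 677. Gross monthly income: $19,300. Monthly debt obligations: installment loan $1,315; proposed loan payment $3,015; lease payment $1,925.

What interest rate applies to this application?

6.05%

Credit score 677 ≥ 654; Total monthly debts = (1,315 + 3,015 + 1,925) = 6,255. DTI: 6,255 ÷ 19,300 = 32.4%, within the 36% cap
Loan-to-value = 362,500/436,500 = 83% — pass (97% max)
Credit 677 → row 654–698; LTV 83% → column 70.01–84%. Grid cell → 6.05%.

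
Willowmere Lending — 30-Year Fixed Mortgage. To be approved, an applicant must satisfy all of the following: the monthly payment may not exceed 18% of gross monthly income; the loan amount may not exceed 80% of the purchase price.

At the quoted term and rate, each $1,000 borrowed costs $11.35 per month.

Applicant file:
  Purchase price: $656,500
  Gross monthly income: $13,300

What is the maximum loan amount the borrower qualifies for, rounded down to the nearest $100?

$210,900

Payment cap: 18% × $13,300 = $2,394/month.
At $11.35 per $1,000, that supports 2,394/11.35 × 1,000 ≈ $210,925 → $210,900.
LTV cap: 80% × $656,500 = $525,200 → $525,200.
Binding constraint: payment-to-income.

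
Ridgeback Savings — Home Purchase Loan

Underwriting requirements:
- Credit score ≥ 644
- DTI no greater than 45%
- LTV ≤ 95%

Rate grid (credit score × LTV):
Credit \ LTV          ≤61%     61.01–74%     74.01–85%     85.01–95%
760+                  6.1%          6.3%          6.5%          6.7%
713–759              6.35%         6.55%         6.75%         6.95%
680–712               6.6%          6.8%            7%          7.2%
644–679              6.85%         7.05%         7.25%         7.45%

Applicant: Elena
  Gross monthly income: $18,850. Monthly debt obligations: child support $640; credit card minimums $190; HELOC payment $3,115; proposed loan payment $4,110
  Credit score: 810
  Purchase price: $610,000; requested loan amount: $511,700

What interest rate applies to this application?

Credit score 810 ≥ 644; Total monthly debts = (640 + 190 + 3,115 + 4,110) = 8,055. DTI = 8,055/18,850 = 42.7% ≤ 45%
Loan-to-value = 511,700/610,000 = 83.9% — pass (95% max)
Row: 810 falls in 760+. Column: 83.9% falls in 74.01–85%. Rate = 6.5%.

6.5%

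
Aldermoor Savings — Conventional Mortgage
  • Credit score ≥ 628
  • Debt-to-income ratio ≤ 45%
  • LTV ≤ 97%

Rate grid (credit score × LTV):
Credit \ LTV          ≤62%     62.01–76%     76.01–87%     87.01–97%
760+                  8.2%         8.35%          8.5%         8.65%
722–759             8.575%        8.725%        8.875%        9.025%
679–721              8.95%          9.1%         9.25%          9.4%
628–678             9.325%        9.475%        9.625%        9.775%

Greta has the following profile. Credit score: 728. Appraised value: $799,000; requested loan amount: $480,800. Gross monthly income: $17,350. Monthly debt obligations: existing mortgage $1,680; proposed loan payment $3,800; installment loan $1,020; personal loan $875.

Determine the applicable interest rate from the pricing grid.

Credit score 728 ≥ 628; Total monthly debts = (1,680 + 3,800 + 1,020 + 875) = 7,375. DTI = 7,375/17,350 = 42.5% ≤ 45%
Loan-to-value = 480,800/799,000 = 60.2% — pass (97% max)
Score 728 is in the 722–759 band; LTV 60.2% is in the ≤62% band → 8.575%.

8.575%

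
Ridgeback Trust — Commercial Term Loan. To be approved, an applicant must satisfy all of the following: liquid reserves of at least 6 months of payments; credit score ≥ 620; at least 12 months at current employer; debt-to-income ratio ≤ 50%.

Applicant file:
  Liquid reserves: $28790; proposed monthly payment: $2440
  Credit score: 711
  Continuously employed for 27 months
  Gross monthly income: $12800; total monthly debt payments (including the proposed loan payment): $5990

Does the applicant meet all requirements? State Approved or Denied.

Approved

Reserves: 28,790 ÷ 2,440 = 11.8 months (meets 6-month minimum)
Credit score 711 ≥ 620 (meets)
Employment 27 ≥ 12 months
Debt-to-income = 5,990/12,800 = 46.8% — meets 50% limit
All criteria satisfied.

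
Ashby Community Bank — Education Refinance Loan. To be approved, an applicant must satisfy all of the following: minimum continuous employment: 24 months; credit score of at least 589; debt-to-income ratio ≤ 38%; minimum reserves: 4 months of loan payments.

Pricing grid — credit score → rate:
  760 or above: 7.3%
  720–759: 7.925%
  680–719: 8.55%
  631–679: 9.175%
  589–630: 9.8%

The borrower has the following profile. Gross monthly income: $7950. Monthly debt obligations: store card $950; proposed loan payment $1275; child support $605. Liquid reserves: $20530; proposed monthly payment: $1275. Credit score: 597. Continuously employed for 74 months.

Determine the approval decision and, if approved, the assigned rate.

Approved at 9.8%

Credit score 597 ≥ 589 (meets minimum)
Employment 74 ≥ 24 months
Total monthly debts = (950 + 1,275 + 605) = 2,830. Debt-to-income = 2,830/7,950 = 35.6% — meets 38% limit
Reserves = 20,530/1,275 = 16.1 months ≥ 4
All requirements met. Score 597 falls in the 589–630 tier → 9.8%.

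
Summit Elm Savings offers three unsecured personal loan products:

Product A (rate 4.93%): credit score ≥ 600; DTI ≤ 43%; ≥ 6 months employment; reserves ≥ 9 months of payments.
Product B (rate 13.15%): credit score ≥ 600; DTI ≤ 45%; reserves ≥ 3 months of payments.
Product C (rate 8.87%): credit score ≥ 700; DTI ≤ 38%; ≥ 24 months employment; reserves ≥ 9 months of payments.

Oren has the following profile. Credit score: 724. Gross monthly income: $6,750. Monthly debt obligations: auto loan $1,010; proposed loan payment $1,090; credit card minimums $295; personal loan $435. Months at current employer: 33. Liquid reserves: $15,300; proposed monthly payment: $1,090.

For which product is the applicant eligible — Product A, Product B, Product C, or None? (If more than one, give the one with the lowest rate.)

Product A

Total debts = (1,010 + 1,090 + 295 + 435) = 2,830; DTI = 2,830/6,750 = 41.9%.
Reserves = 15,300/1,090 = 14.0 months.
Product A: score 724 ≥ 600; DTI 41.9% ≤ 43%; employment 33 ≥ 6 mo; reserves 14.0 ≥ 9 mo → qualifies.
Product B: score 724 ≥ 600; DTI 41.9% ≤ 45%; reserves 14.0 ≥ 3 mo → qualifies.
Product C: score 724 ≥ 700; DTI 41.9% > 38%; employment 33 ≥ 24 mo; reserves 14.0 ≥ 9 mo → does not qualify.
Qualifying: Product A, Product B. Lowest rate is 4.93% → Product A.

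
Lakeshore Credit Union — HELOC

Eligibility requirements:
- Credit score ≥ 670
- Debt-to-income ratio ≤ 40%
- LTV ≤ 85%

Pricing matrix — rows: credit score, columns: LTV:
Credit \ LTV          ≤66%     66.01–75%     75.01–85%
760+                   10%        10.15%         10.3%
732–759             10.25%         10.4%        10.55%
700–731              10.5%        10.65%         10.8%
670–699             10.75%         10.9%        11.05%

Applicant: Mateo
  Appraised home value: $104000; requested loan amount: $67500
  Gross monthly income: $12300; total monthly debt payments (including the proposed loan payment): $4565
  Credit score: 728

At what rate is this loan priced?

Credit score 728 ≥ 670; Debt-to-income = 4,565/12,300 = 37.1% — meets 40% limit
LTV: 67,500 ÷ 104,000 = 64.9%, within 85% cap
Row: 728 falls in 700–731. Column: 64.9% falls in ≤66%. Rate = 10.5%.

10.5%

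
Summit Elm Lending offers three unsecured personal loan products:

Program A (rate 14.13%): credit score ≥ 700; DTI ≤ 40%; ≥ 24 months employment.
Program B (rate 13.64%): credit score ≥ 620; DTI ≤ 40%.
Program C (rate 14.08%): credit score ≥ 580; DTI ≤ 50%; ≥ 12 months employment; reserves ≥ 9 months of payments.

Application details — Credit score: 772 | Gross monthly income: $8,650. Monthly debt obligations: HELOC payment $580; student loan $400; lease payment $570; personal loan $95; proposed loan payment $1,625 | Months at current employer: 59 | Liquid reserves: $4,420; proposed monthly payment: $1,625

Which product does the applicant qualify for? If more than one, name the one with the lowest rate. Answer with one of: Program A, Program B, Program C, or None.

Program B

Total debts = (580 + 400 + 570 + 95 + 1,625) = 3,270; DTI = 3,270/8,650 = 37.8%.
Reserves = 4,420/1,625 = 2.7 months.
Program A: score 772 ≥ 700; DTI 37.8% ≤ 40%; employment 59 ≥ 24 mo → qualifies.
Program B: score 772 ≥ 620; DTI 37.8% ≤ 40% → qualifies.
Program C: score 772 ≥ 580; DTI 37.8% ≤ 50%; employment 59 ≥ 12 mo; reserves 2.7 < 9 mo → does not qualify.
Qualifying: Program A, Program B. Lowest rate is 13.64% → Program B.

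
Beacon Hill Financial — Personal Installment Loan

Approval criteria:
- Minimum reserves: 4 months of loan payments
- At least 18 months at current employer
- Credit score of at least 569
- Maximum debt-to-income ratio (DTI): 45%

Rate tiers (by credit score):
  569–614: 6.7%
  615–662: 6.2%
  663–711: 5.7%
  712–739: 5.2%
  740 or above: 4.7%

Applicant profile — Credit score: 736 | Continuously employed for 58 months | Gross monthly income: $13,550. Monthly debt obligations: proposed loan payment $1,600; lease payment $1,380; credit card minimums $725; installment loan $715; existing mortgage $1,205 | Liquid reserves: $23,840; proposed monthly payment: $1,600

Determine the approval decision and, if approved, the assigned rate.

Approved at 5.2%

Credit score 736 ≥ 569 (meets minimum)
Reserves = 23,840/1,600 = 14.9 months ≥ 4
Employment 58 ≥ 18 months
Total monthly debts = (1,600 + 1,380 + 725 + 715 + 1,205) = 5,625. DTI: 5,625 ÷ 13,550 = 41.5%, within the 45% cap
All requirements met. Score 736 falls in the 712–739 tier → 5.2%.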